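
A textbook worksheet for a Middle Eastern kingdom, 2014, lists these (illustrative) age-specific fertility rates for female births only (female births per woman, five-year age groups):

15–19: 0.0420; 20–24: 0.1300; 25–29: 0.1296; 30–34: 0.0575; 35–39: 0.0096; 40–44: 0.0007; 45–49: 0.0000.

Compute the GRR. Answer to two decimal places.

Sum of female ASFRs = 0.0420 + 0.1300 + 0.1296 + 0.0575 + 0.0096 + 0.0007 + 0.0000 = 0.3694
GRR = 5 × 0.3694 = 1.847

1.85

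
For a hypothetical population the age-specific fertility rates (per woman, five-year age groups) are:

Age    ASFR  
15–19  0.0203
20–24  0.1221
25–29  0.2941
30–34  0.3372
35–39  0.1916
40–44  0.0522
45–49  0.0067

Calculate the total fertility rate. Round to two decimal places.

Sum of ASFRs = 0.0203 + 0.1221 + 0.2941 + 0.3372 + 0.1916 + 0.0522 + 0.0067 = 1.0242
TFR = 5 × 1.0242 = 5.121

5.12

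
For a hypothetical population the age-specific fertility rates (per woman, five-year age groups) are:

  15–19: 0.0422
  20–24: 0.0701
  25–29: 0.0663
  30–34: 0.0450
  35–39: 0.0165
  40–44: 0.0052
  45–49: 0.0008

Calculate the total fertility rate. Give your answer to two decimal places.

1.23

Sum of ASFRs = 0.0422 + 0.0701 + 0.0663 + 0.0450 + 0.0165 + 0.0052 + 0.0008 = 0.2461
TFR = 5 × 0.2461 = 1.2305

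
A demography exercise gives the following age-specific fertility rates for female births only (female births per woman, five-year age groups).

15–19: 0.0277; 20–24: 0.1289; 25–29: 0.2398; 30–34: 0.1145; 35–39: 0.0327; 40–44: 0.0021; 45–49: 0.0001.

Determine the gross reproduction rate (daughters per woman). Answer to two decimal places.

Sum of female ASFRs = 0.0277 + 0.1289 + 0.2398 + 0.1145 + 0.0327 + 0.0021 + 0.0001 = 0.5458
GRR = 5 × 0.5458 = 2.729

2.73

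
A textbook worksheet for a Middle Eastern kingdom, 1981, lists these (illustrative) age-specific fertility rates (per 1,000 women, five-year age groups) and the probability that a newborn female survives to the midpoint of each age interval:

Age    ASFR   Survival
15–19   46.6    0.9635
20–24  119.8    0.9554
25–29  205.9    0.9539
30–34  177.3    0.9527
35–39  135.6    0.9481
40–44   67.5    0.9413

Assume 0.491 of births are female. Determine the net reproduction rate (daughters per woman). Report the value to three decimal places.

Proportion female at birth = 0.491.
Weighting each age-specific rate by interval width and survival:
  15–19: 5 × 46.6/1000 × 0.9635 = 0.22450
  20–24: 5 × 119.8/1000 × 0.9554 = 0.57228
  25–29: 5 × 205.9/1000 × 0.9539 = 0.98204
  30–34: 5 × 177.3/1000 × 0.9527 = 0.84457
  35–39: 5 × 135.6/1000 × 0.9481 = 0.64281
  40–44: 5 × 67.5/1000 × 0.9413 = 0.31769
Sum = 3.58389
NRR = 0.491 × 3.58389 = 1.75969
An NRR exceeding 1 indicates intrinsic growth under these rates.

1.760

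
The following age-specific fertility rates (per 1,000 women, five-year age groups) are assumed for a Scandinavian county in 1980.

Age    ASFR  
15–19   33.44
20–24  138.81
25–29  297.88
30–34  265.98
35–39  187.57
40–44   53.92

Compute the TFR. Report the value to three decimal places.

Sum of ASFRs = 33.44 + 138.81 + 297.88 + 265.98 + 187.57 + 53.92 = 977.60
TFR = 5 × 977.60 / 1000 = 4.888

4.888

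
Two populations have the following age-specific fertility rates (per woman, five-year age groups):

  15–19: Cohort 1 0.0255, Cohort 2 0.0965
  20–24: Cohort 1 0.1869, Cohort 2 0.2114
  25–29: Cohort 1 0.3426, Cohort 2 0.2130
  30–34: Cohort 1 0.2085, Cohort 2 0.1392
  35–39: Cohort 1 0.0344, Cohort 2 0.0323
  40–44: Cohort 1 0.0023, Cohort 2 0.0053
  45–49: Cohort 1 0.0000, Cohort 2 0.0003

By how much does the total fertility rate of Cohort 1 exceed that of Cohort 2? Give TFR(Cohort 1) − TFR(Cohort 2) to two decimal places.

0.51

Cohort 1:
  Sum of ASFRs = 0.0255 + 0.1869 + 0.3426 + 0.2085 + 0.0344 + 0.0023 + 0.0000 = 0.8002
  TFR = 5 × 0.8002 = 4.001
Cohort 2:
  Sum of ASFRs = 0.0965 + 0.2114 + 0.2130 + 0.1392 + 0.0323 + 0.0053 + 0.0003 = 0.6980
  TFR = 5 × 0.6980 = 3.49
Difference = 4.001 − 3.49 = 0.511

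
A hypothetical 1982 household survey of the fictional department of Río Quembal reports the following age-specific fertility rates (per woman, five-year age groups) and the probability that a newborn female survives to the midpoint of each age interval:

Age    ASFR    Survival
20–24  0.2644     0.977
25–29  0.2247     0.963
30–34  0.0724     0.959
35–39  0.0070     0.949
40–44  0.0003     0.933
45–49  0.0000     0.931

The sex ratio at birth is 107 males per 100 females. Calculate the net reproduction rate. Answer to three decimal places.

Proportion female at birth = 100 / (100 + 107) = 0.48309.
Each age group contributes 5 × ASFR × survival:
  20–24: 5 × 0.2644 × 0.977 = 1.29159
  25–29: 5 × 0.2247 × 0.963 = 1.08193
  30–34: 5 × 0.0724 × 0.959 = 0.34716
  35–39: 5 × 0.0070 × 0.949 = 0.03322
  40–44: 5 × 0.0003 × 0.933 = 0.00140
  45–49: 5 × 0.0000 × 0.931 = 0.00000
Sum = 2.75530
NRR = 0.48309 × 2.75530 = 1.33106
With NRR above 1 the population is above replacement fertility.

1.331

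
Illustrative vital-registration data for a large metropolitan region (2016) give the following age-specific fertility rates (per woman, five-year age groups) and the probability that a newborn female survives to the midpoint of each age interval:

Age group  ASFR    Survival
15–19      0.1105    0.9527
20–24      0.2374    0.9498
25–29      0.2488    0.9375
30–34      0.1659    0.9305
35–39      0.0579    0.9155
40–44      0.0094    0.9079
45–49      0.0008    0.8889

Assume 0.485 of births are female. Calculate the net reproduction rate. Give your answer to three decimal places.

1.893

Proportion female at birth = 0.485.
Each age group contributes 5 × ASFR × survival:
  15–19: 5 × 0.1105 × 0.9527 = 0.52637
  20–24: 5 × 0.2374 × 0.9498 = 1.12741
  25–29: 5 × 0.2488 × 0.9375 = 1.16625
  30–34: 5 × 0.1659 × 0.9305 = 0.77185
  35–39: 5 × 0.0579 × 0.9155 = 0.26504
  40–44: 5 × 0.0094 × 0.9079 = 0.04267
  45–49: 5 × 0.0008 × 0.8889 = 0.00356
Sum = 3.90315
NRR = 0.485 × 3.90315 = 1.89303
With NRR above 1 the population is above replacement fertility.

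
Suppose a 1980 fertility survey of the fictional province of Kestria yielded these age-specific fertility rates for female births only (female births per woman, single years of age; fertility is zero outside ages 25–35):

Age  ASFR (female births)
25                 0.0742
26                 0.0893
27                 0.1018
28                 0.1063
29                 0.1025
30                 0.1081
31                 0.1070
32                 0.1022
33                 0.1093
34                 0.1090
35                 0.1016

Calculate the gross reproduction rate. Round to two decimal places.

Sum of female ASFRs = 0.0742 + 0.0893 + 0.1018 + 0.1063 + 0.1025 + 0.1081 + 0.1070 + 0.1022 + 0.1093 + 0.1090 + 0.1016 = 1.1113
GRR = 1.1113

1.11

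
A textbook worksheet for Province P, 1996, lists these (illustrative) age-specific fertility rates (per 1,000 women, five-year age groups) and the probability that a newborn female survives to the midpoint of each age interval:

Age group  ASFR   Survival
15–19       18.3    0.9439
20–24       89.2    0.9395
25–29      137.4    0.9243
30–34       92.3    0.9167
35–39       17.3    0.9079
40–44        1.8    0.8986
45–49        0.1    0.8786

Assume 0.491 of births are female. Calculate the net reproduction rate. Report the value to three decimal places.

Proportion female at birth = 0.491.
Each age group contributes 5 × ASFR × survival:
  15–19: 5 × 18.3/1000 × 0.9439 = 0.08637
  20–24: 5 × 89.2/1000 × 0.9395 = 0.41902
  25–29: 5 × 137.4/1000 × 0.9243 = 0.63499
  30–34: 5 × 92.3/1000 × 0.9167 = 0.42306
  35–39: 5 × 17.3/1000 × 0.9079 = 0.07853
  40–44: 5 × 1.8/1000 × 0.8986 = 0.00809
  45–49: 5 × 0.1/1000 × 0.8786 = 0.00044
Sum = 1.65050
NRR = 0.491 × 1.65050 = 0.81040

0.810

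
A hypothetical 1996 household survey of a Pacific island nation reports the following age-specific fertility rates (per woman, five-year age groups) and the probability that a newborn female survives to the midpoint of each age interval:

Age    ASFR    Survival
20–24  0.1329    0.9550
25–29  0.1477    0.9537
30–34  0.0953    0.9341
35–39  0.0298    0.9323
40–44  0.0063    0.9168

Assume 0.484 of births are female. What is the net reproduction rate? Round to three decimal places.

0.945

Proportion female at birth = 0.484.
Per-age-group product (5 × ASFR × survival probability):
  20–24: 5 × 0.1329 × 0.9550 = 0.63460
  25–29: 5 × 0.1477 × 0.9537 = 0.70431
  30–34: 5 × 0.0953 × 0.9341 = 0.44510
  35–39: 5 × 0.0298 × 0.9323 = 0.13891
  40–44: 5 × 0.0063 × 0.9168 = 0.02888
Sum = 1.95180
NRR = 0.484 × 1.95180 = 0.94467
NRR < 1, so the cohort does not fully replace itself.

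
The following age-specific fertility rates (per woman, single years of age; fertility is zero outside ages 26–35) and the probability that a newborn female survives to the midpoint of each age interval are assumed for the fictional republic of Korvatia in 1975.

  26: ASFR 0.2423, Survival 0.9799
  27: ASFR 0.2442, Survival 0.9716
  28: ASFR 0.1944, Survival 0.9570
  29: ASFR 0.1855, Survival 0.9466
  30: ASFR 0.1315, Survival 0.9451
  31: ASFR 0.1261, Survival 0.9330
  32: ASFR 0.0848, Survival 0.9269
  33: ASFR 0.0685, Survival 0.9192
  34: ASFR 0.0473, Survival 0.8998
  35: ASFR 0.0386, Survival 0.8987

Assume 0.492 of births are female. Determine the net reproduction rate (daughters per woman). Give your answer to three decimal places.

Proportion female at birth = 0.492.
Weighting each age-specific rate by interval width and survival:
  26: 1 × 0.2423 × 0.9799 = 0.23743
  27: 1 × 0.2442 × 0.9716 = 0.23726
  28: 1 × 0.1944 × 0.9570 = 0.18604
  29: 1 × 0.1855 × 0.9466 = 0.17559
  30: 1 × 0.1315 × 0.9451 = 0.12428
  31: 1 × 0.1261 × 0.9330 = 0.11765
  32: 1 × 0.0848 × 0.9269 = 0.07860
  33: 1 × 0.0685 × 0.9192 = 0.06297
  34: 1 × 0.0473 × 0.8998 = 0.04256
  35: 1 × 0.0386 × 0.8987 = 0.03469
Sum = 1.29707
NRR = 0.492 × 1.29707 = 0.63816

0.638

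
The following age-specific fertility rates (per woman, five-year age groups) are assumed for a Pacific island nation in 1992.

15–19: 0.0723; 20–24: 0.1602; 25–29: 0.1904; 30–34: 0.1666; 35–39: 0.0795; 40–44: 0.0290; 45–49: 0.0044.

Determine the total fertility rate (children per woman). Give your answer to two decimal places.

Sum of ASFRs = 0.0723 + 0.1602 + 0.1904 + 0.1666 + 0.0795 + 0.0290 + 0.0044 = 0.7024
TFR = 5 × 0.7024 = 3.512

3.51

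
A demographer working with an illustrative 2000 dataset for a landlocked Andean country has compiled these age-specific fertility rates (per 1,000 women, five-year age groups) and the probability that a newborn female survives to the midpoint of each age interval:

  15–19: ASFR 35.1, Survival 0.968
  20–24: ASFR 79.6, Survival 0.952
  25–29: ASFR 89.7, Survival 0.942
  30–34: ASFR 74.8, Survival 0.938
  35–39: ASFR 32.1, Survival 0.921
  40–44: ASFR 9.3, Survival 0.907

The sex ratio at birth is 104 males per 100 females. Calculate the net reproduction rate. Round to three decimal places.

0.741

Proportion female at birth = 100 / (100 + 104) = 0.49020.
Each age group contributes 5 × ASFR × survival:
  15–19: 5 × 35.1/1000 × 0.968 = 0.16988
  20–24: 5 × 79.6/1000 × 0.952 = 0.37890
  25–29: 5 × 89.7/1000 × 0.942 = 0.42249
  30–34: 5 × 74.8/1000 × 0.938 = 0.35081
  35–39: 5 × 32.1/1000 × 0.921 = 0.14782
  40–44: 5 × 9.3/1000 × 0.907 = 0.04218
Sum = 1.51208
NRR = 0.49020 × 1.51208 = 0.74122
An NRR under 1 implies long-run decline under these rates.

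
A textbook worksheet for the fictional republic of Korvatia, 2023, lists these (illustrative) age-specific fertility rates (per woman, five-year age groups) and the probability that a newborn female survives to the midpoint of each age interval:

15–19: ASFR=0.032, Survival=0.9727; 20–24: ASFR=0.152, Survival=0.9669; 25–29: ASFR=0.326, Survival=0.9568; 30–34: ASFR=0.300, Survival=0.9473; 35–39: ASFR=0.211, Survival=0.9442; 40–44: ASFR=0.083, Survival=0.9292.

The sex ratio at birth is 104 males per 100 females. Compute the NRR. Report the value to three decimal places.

2.575

Proportion female at birth = 100 / (100 + 104) = 0.49020.
Survival-weighted fertility by age (5·fₓ·Sₓ):
  15–19: 5 × 0.032 × 0.9727 = 0.15563
  20–24: 5 × 0.152 × 0.9669 = 0.73484
  25–29: 5 × 0.326 × 0.9568 = 1.55958
  30–34: 5 × 0.300 × 0.9473 = 1.42095
  35–39: 5 × 0.211 × 0.9442 = 0.99613
  40–44: 5 × 0.083 × 0.9292 = 0.38562
Sum = 5.25275
NRR = 0.49020 × 5.25275 = 2.57490
NRR > 1, so each generation more than replaces itself.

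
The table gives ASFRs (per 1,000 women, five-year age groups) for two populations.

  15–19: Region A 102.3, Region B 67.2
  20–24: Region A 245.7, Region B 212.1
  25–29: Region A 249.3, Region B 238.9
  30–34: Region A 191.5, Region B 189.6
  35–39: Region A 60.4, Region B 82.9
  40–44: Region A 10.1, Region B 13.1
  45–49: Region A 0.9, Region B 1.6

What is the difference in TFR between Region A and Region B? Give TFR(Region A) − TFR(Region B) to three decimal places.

0.274

Region A:
  Sum of ASFRs = 102.3 + 245.7 + 249.3 + 191.5 + 60.4 + 10.1 + 0.9 = 860.2
  TFR = 5 × 860.2 / 1000 = 4.301
Region B:
  Sum of ASFRs = 67.2 + 212.1 + 238.9 + 189.6 + 82.9 + 13.1 + 1.6 = 805.4
  TFR = 5 × 805.4 / 1000 = 4.027
Difference = 4.301 − 4.027 = 0.274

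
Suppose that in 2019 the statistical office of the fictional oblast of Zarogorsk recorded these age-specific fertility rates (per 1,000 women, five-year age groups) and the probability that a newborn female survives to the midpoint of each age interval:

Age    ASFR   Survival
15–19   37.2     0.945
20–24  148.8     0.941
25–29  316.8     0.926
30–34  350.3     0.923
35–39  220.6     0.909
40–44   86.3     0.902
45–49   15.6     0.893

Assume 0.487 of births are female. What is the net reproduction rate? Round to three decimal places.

Proportion female at birth = 0.487.
Each age group contributes 5 × ASFR × survival:
  15–19: 5 × 37.2/1000 × 0.945 = 0.17577
  20–24: 5 × 148.8/1000 × 0.941 = 0.70010
  25–29: 5 × 316.8/1000 × 0.926 = 1.46678
  30–34: 5 × 350.3/1000 × 0.923 = 1.61663
  35–39: 5 × 220.6/1000 × 0.909 = 1.00263
  40–44: 5 × 86.3/1000 × 0.902 = 0.38921
  45–49: 5 × 15.6/1000 × 0.893 = 0.06965
Sum = 5.42077
NRR = 0.487 × 5.42077 = 2.63991
With NRR above 1 the population is above replacement fertility.

2.640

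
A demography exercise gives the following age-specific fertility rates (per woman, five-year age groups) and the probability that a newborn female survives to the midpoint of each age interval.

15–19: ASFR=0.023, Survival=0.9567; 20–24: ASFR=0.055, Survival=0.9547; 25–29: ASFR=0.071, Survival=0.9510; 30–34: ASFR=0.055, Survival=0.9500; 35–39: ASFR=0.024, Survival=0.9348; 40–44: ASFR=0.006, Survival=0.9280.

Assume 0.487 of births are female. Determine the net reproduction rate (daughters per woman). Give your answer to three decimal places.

0.541

Proportion female at birth = 0.487.
Each age group contributes 5 × ASFR × survival:
  15–19: 5 × 0.023 × 0.9567 = 0.11002
  20–24: 5 × 0.055 × 0.9547 = 0.26254
  25–29: 5 × 0.071 × 0.9510 = 0.33761
  30–34: 5 × 0.055 × 0.9500 = 0.26125
  35–39: 5 × 0.024 × 0.9348 = 0.11218
  40–44: 5 × 0.006 × 0.9280 = 0.02784
Sum = 1.11144
NRR = 0.487 × 1.11144 = 0.54127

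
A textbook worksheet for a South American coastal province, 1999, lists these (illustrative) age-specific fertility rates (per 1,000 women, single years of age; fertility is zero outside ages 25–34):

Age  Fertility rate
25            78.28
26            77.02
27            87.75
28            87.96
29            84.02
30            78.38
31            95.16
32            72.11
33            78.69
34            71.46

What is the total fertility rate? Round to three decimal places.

Sum of ASFRs = 78.28 + 77.02 + 87.75 + 87.96 + 84.02 + 78.38 + 95.16 + 72.11 + 78.69 + 71.46 = 810.83
TFR = 810.83 / 1000 = 0.81083

0.811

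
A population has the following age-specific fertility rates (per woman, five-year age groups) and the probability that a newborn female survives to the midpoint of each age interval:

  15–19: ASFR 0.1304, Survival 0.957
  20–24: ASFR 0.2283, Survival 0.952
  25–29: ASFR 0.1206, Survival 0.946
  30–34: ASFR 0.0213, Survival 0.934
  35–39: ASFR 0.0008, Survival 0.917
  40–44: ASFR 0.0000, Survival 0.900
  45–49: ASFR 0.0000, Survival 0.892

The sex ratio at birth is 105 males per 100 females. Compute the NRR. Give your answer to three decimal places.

Proportion female at birth = 100 / (100 + 105) = 0.48780.
Each age group contributes 5 × ASFR × survival:
  15–19: 5 × 0.1304 × 0.957 = 0.62396
  20–24: 5 × 0.2283 × 0.952 = 1.08671
  25–29: 5 × 0.1206 × 0.946 = 0.57044
  30–34: 5 × 0.0213 × 0.934 = 0.09947
  35–39: 5 × 0.0008 × 0.917 = 0.00367
  40–44: 5 × 0.0000 × 0.900 = 0.00000
  45–49: 5 × 0.0000 × 0.892 = 0.00000
Sum = 2.38425
NRR = 0.48780 × 2.38425 = 1.16304

1.163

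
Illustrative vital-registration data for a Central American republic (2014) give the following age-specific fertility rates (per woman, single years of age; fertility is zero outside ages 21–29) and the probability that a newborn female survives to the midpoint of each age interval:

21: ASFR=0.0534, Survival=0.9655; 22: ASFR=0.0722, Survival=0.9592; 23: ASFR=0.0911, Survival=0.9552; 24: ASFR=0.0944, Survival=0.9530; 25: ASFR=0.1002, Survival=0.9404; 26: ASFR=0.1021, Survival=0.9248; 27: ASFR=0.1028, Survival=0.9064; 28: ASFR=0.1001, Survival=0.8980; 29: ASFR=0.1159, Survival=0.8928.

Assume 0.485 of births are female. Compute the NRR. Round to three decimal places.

0.375

Proportion female at birth = 0.485.
Per-age-group product (1 × ASFR × survival probability):
  21: 1 × 0.0534 × 0.9655 = 0.05156
  22: 1 × 0.0722 × 0.9592 = 0.06925
  23: 1 × 0.0911 × 0.9552 = 0.08702
  24: 1 × 0.0944 × 0.9530 = 0.08996
  25: 1 × 0.1002 × 0.9404 = 0.09423
  26: 1 × 0.1021 × 0.9248 = 0.09442
  27: 1 × 0.1028 × 0.9064 = 0.09318
  28: 1 × 0.1001 × 0.8980 = 0.08989
  29: 1 × 0.1159 × 0.8928 = 0.10348
Sum = 0.77299
NRR = 0.485 × 0.77299 = 0.37490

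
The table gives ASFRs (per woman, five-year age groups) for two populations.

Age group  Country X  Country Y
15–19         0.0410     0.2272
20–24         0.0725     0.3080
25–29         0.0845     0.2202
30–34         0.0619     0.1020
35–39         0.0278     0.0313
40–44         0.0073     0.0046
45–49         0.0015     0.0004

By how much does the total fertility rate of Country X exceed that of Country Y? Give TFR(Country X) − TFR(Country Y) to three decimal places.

Country X:
  Sum of ASFRs = 0.0410 + 0.0725 + 0.0845 + 0.0619 + 0.0278 + 0.0073 + 0.0015 = 0.2965
  TFR = 5 × 0.2965 = 1.4825
Country Y:
  Sum of ASFRs = 0.2272 + 0.3080 + 0.2202 + 0.1020 + 0.0313 + 0.0046 + 0.0004 = 0.8937
  TFR = 5 × 0.8937 = 4.4685
Difference = 1.4825 − 4.4685 = -2.986

-2.986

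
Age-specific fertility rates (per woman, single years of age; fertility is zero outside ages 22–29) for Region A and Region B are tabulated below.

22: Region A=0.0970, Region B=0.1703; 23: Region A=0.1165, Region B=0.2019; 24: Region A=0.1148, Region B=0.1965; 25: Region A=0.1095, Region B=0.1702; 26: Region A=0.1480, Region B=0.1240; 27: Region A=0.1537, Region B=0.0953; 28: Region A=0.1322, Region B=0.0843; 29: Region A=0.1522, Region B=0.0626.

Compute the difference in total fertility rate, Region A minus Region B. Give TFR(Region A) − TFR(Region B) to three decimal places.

-0.081

Region A:
  Sum of ASFRs = 0.0970 + 0.1165 + 0.1148 + 0.1095 + 0.1480 + 0.1537 + 0.1322 + 0.1522 = 1.0239
  TFR = 1.0239
Region B:
  Sum of ASFRs = 0.1703 + 0.2019 + 0.1965 + 0.1702 + 0.1240 + 0.0953 + 0.0843 + 0.0626 = 1.1051
  TFR = 1.1051
Difference = 1.0239 − 1.1051 = -0.0812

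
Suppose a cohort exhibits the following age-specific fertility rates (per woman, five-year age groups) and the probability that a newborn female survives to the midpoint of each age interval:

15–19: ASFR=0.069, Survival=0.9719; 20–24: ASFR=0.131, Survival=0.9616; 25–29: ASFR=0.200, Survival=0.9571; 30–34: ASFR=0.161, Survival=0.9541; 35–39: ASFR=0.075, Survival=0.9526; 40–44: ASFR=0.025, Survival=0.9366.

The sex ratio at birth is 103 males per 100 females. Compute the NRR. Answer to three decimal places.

Proportion female at birth = 100 / (100 + 103) = 0.49261.
Weighting each age-specific rate by interval width and survival:
  15–19: 5 × 0.069 × 0.9719 = 0.33531
  20–24: 5 × 0.131 × 0.9616 = 0.62985
  25–29: 5 × 0.200 × 0.9571 = 0.95710
  30–34: 5 × 0.161 × 0.9541 = 0.76805
  35–39: 5 × 0.075 × 0.9526 = 0.35723
  40–44: 5 × 0.025 × 0.9366 = 0.11708
Sum = 3.16462
NRR = 0.49261 × 3.16462 = 1.55892
With NRR above 1 the population is above replacement fertility.

1.559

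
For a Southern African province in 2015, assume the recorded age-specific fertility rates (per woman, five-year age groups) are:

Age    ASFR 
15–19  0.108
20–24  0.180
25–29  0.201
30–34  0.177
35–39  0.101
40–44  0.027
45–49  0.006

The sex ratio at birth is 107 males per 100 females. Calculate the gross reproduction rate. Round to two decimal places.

Proportion female at birth = 100 / (100 + 107) = 0.48309.
Sum of ASFRs = 0.108 + 0.180 + 0.201 + 0.177 + 0.101 + 0.027 + 0.006 = 0.800
TFR = 5 × 0.800 = 4
GRR = 0.48309 × 4 = 1.93236

1.93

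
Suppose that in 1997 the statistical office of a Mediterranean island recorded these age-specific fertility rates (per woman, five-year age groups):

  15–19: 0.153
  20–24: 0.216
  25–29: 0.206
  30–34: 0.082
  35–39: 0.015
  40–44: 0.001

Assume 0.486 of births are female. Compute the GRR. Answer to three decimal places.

1.635

Proportion female at birth = 0.486.
Sum of ASFRs = 0.153 + 0.216 + 0.206 + 0.082 + 0.015 + 0.001 = 0.673
TFR = 5 × 0.673 = 3.365
GRR = 0.486 × 3.365 = 1.63539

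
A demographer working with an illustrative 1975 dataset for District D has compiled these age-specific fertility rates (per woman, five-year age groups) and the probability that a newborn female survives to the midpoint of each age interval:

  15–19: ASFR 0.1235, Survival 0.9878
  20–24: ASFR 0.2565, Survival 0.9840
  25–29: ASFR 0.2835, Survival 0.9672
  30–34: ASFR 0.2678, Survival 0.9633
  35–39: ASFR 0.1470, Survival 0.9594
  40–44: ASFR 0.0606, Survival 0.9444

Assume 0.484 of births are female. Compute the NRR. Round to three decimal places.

Proportion female at birth = 0.484.
Weighting each age-specific rate by interval width and survival:
  15–19: 5 × 0.1235 × 0.9878 = 0.60997
  20–24: 5 × 0.2565 × 0.9840 = 1.26198
  25–29: 5 × 0.2835 × 0.9672 = 1.37101
  30–34: 5 × 0.2678 × 0.9633 = 1.28986
  35–39: 5 × 0.1470 × 0.9594 = 0.70516
  40–44: 5 × 0.0606 × 0.9444 = 0.28615
Sum = 5.52413
NRR = 0.484 × 5.52413 = 2.67368
An NRR exceeding 1 indicates intrinsic growth under these rates.

2.674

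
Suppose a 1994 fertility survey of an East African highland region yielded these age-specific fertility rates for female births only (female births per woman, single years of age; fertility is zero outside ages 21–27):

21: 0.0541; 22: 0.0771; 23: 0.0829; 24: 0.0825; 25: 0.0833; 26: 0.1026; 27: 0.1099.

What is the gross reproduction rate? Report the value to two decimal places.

0.59

Sum of female ASFRs = 0.0541 + 0.0771 + 0.0829 + 0.0825 + 0.0833 + 0.1026 + 0.1099 = 0.5924
GRR = 0.5924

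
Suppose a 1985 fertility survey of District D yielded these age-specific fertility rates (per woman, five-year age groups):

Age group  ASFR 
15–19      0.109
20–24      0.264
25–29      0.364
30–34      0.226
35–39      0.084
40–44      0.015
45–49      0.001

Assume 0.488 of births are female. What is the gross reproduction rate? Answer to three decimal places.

Proportion female at birth = 0.488.
Sum of ASFRs = 0.109 + 0.264 + 0.364 + 0.226 + 0.084 + 0.015 + 0.001 = 1.063
TFR = 5 × 1.063 = 5.315
GRR = 0.488 × 5.315 = 2.59372

2.594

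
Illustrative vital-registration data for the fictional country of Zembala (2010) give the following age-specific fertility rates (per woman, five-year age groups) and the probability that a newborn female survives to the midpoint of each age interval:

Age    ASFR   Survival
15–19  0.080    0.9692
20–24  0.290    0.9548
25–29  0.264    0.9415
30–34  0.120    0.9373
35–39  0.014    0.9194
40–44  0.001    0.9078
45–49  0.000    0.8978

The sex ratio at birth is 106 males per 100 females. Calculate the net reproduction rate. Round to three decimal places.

Proportion female at birth = 100 / (100 + 106) = 0.48544.
Survival-weighted fertility by age (5·fₓ·Sₓ):
  15–19: 5 × 0.080 × 0.9692 = 0.38768
  20–24: 5 × 0.290 × 0.9548 = 1.38446
  25–29: 5 × 0.264 × 0.9415 = 1.24278
  30–34: 5 × 0.120 × 0.9373 = 0.56238
  35–39: 5 × 0.014 × 0.9194 = 0.06436
  40–44: 5 × 0.001 × 0.9078 = 0.00454
  45–49: 5 × 0.000 × 0.8978 = 0.00000
Sum = 3.64620
NRR = 0.48544 × 3.64620 = 1.77001

1.770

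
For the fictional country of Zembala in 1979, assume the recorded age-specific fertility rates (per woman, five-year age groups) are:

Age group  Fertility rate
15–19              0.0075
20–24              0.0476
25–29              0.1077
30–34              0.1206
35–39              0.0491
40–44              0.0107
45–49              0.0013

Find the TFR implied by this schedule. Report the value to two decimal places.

Sum of ASFRs = 0.0075 + 0.0476 + 0.1077 + 0.1206 + 0.0491 + 0.0107 + 0.0013 = 0.3445
TFR = 5 × 0.3445 = 1.7225

1.72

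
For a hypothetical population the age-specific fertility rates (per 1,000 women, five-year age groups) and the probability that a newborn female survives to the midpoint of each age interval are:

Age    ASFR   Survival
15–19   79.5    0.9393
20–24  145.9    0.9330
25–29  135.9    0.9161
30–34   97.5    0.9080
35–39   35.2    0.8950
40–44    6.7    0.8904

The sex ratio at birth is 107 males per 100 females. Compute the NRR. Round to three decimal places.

1.114

Proportion female at birth = 100 / (100 + 107) = 0.48309.
Each age group contributes 5 × ASFR × survival:
  15–19: 5 × 79.5/1000 × 0.9393 = 0.37337
  20–24: 5 × 145.9/1000 × 0.9330 = 0.68062
  25–29: 5 × 135.9/1000 × 0.9161 = 0.62249
  30–34: 5 × 97.5/1000 × 0.9080 = 0.44265
  35–39: 5 × 35.2/1000 × 0.8950 = 0.15752
  40–44: 5 × 6.7/1000 × 0.8904 = 0.02983
Sum = 2.30648
NRR = 0.48309 × 2.30648 = 1.11424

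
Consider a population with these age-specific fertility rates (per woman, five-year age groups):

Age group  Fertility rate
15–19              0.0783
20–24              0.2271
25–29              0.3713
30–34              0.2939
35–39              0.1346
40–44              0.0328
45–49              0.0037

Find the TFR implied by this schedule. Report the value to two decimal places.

Sum of ASFRs = 0.0783 + 0.2271 + 0.3713 + 0.2939 + 0.1346 + 0.0328 + 0.0037 = 1.1417
TFR = 5 × 1.1417 = 5.7085

5.71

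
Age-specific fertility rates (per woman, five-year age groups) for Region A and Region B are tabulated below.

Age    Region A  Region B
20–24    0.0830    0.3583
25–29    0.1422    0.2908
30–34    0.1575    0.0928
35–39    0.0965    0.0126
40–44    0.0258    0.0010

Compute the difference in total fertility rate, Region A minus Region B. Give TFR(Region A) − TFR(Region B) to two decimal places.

-1.25

Region A:
  Sum of ASFRs = 0.0830 + 0.1422 + 0.1575 + 0.0965 + 0.0258 = 0.5050
  TFR = 5 × 0.5050 = 2.525
Region B:
  Sum of ASFRs = 0.3583 + 0.2908 + 0.0928 + 0.0126 + 0.0010 = 0.7555
  TFR = 5 × 0.7555 = 3.7775
Difference = 2.525 − 3.7775 = -1.2525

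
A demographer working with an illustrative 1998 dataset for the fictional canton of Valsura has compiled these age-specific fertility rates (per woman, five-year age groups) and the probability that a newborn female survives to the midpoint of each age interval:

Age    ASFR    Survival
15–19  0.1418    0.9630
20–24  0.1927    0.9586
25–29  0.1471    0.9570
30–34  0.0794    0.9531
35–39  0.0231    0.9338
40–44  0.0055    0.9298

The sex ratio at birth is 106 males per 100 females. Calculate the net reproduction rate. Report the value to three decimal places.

Proportion female at birth = 100 / (100 + 106) = 0.48544.
Weighting each age-specific rate by interval width and survival:
  15–19: 5 × 0.1418 × 0.9630 = 0.68277
  20–24: 5 × 0.1927 × 0.9586 = 0.92361
  25–29: 5 × 0.1471 × 0.9570 = 0.70387
  30–34: 5 × 0.0794 × 0.9531 = 0.37838
  35–39: 5 × 0.0231 × 0.9338 = 0.10785
  40–44: 5 × 0.0055 × 0.9298 = 0.02557
Sum = 2.82205
NRR = 0.48544 × 2.82205 = 1.36994
NRR > 1, so each generation more than replaces itself.

1.370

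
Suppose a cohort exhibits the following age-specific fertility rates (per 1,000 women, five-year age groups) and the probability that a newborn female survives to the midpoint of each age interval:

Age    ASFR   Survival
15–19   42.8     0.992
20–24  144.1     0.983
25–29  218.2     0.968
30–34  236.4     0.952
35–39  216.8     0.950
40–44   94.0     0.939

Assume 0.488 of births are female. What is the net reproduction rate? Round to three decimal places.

2.232

Proportion female at birth = 0.488.
Each age group contributes 5 × ASFR × survival:
  15–19: 5 × 42.8/1000 × 0.992 = 0.21229
  20–24: 5 × 144.1/1000 × 0.983 = 0.70825
  25–29: 5 × 218.2/1000 × 0.968 = 1.05609
  30–34: 5 × 236.4/1000 × 0.952 = 1.12526
  35–39: 5 × 216.8/1000 × 0.950 = 1.02980
  40–44: 5 × 94.0/1000 × 0.939 = 0.44133
Sum = 4.57302
NRR = 0.488 × 4.57302 = 2.23163
An NRR exceeding 1 indicates intrinsic growth under these rates.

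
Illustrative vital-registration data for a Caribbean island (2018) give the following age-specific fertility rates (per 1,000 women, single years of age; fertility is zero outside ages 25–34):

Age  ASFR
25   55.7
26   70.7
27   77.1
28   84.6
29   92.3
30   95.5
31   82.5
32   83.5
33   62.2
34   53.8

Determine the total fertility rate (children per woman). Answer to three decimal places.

Sum of ASFRs = 55.7 + 70.7 + 77.1 + 84.6 + 92.3 + 95.5 + 82.5 + 83.5 + 62.2 + 53.8 = 757.9
TFR = 757.9 / 1000 = 0.7579

0.758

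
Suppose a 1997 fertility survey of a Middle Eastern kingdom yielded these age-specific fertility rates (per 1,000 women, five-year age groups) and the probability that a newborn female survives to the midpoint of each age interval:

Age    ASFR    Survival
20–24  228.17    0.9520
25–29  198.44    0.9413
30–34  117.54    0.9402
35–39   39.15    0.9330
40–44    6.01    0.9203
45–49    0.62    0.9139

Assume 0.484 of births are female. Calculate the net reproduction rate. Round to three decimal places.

Proportion female at birth = 0.484.
Weighting each age-specific rate by interval width and survival:
  20–24: 5 × 228.17/1000 × 0.9520 = 1.08609
  25–29: 5 × 198.44/1000 × 0.9413 = 0.93396
  30–34: 5 × 117.54/1000 × 0.9402 = 0.55256
  35–39: 5 × 39.15/1000 × 0.9330 = 0.18263
  40–44: 5 × 6.01/1000 × 0.9203 = 0.02766
  45–49: 5 × 0.62/1000 × 0.9139 = 0.00283
Sum = 2.78573
NRR = 0.484 × 2.78573 = 1.34829

1.348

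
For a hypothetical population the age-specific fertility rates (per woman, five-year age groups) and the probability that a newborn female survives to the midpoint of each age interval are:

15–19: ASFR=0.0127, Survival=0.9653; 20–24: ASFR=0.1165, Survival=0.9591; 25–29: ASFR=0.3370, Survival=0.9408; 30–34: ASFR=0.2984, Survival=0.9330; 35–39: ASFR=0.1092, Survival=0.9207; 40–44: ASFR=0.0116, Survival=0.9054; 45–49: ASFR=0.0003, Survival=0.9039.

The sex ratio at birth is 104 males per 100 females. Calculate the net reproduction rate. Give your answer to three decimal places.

2.036

Proportion female at birth = 100 / (100 + 104) = 0.49020.
Per-age-group product (5 × ASFR × survival probability):
  15–19: 5 × 0.0127 × 0.9653 = 0.06130
  20–24: 5 × 0.1165 × 0.9591 = 0.55868
  25–29: 5 × 0.3370 × 0.9408 = 1.58525
  30–34: 5 × 0.2984 × 0.9330 = 1.39204
  35–39: 5 × 0.1092 × 0.9207 = 0.50270
  40–44: 5 × 0.0116 × 0.9054 = 0.05251
  45–49: 5 × 0.0003 × 0.9039 = 0.00136
Sum = 4.15384
NRR = 0.49020 × 4.15384 = 2.03621
An NRR exceeding 1 indicates intrinsic growth under these rates.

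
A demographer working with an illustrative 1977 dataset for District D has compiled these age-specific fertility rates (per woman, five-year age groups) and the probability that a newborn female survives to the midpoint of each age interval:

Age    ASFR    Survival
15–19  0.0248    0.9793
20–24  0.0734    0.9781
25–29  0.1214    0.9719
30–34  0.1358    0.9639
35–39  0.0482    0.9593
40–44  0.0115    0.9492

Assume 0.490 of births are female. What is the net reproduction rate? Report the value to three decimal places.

Proportion female at birth = 0.490.
Each age group contributes 5 × ASFR × survival:
  15–19: 5 × 0.0248 × 0.9793 = 0.12143
  20–24: 5 × 0.0734 × 0.9781 = 0.35896
  25–29: 5 × 0.1214 × 0.9719 = 0.58994
  30–34: 5 × 0.1358 × 0.9639 = 0.65449
  35–39: 5 × 0.0482 × 0.9593 = 0.23119
  40–44: 5 × 0.0115 × 0.9492 = 0.05458
Sum = 2.01059
NRR = 0.490 × 2.01059 = 0.98519

0.985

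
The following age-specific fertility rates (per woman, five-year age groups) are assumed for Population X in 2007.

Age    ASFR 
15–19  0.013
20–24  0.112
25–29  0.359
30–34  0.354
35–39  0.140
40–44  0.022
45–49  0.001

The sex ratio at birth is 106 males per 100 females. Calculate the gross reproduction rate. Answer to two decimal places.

2.43

Proportion female at birth = 100 / (100 + 106) = 0.48544.
Sum of ASFRs = 0.013 + 0.112 + 0.359 + 0.354 + 0.140 + 0.022 + 0.001 = 1.001
TFR = 5 × 1.001 = 5.005
GRR = 0.48544 × 5.005 = 2.42963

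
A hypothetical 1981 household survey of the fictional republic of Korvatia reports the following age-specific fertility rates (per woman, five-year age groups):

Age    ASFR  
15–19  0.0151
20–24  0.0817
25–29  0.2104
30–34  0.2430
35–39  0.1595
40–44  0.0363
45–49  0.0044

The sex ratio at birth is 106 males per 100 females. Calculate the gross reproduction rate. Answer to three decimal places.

1.821

Proportion female at birth = 100 / (100 + 106) = 0.48544.
Sum of ASFRs = 0.0151 + 0.0817 + 0.2104 + 0.2430 + 0.1595 + 0.0363 + 0.0044 = 0.7504
TFR = 5 × 0.7504 = 3.752
GRR = 0.48544 × 3.752 = 1.82137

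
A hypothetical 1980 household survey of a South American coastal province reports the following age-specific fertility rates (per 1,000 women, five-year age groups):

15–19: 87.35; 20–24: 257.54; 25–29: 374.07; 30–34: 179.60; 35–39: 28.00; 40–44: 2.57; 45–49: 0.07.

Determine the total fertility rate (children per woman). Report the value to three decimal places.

Sum of ASFRs = 87.35 + 257.54 + 374.07 + 179.60 + 28.00 + 2.57 + 0.07 = 929.20
TFR = 5 × 929.20 / 1000 = 4.646

4.646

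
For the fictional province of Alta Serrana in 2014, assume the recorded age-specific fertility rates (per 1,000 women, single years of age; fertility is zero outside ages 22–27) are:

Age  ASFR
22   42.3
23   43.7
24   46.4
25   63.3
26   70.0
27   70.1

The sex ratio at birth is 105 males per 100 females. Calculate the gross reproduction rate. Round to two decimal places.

0.16

Proportion female at birth = 100 / (100 + 105) = 0.48780.
Sum of ASFRs = 42.3 + 43.7 + 46.4 + 63.3 + 70.0 + 70.1 = 335.8
TFR = 335.8 / 1000 = 0.3358
GRR = 0.48780 × 0.3358 = 0.16380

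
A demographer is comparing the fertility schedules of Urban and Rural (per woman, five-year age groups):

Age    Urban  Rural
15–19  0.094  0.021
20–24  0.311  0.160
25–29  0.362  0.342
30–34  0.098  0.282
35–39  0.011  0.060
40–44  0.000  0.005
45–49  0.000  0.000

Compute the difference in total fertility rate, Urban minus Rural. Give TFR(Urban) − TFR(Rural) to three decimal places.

0.030

Urban:
  Sum of ASFRs = 0.094 + 0.311 + 0.362 + 0.098 + 0.011 + 0.000 + 0.000 = 0.876
  TFR = 5 × 0.876 = 4.38
Rural:
  Sum of ASFRs = 0.021 + 0.160 + 0.342 + 0.282 + 0.060 + 0.005 + 0.000 = 0.870
  TFR = 5 × 0.870 = 4.35
Difference = 4.38 − 4.35 = 0.03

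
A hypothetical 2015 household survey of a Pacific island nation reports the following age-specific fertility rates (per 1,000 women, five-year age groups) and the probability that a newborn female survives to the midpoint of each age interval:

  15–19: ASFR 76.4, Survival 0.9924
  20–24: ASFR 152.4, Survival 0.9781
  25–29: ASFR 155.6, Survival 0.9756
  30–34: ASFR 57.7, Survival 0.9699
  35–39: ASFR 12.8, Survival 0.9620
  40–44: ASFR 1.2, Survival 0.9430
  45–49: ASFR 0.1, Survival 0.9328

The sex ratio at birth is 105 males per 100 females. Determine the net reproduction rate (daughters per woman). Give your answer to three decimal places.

1.088

Proportion female at birth = 100 / (100 + 105) = 0.48780.
Each age group contributes 5 × ASFR × survival:
  15–19: 5 × 76.4/1000 × 0.9924 = 0.37910
  20–24: 5 × 152.4/1000 × 0.9781 = 0.74531
  25–29: 5 × 155.6/1000 × 0.9756 = 0.75902
  30–34: 5 × 57.7/1000 × 0.9699 = 0.27982
  35–39: 5 × 12.8/1000 × 0.9620 = 0.06157
  40–44: 5 × 1.2/1000 × 0.9430 = 0.00566
  45–49: 5 × 0.1/1000 × 0.9328 = 0.00047
Sum = 2.23095
NRR = 0.48780 × 2.23095 = 1.08826
NRR > 1, so each generation more than replaces itself.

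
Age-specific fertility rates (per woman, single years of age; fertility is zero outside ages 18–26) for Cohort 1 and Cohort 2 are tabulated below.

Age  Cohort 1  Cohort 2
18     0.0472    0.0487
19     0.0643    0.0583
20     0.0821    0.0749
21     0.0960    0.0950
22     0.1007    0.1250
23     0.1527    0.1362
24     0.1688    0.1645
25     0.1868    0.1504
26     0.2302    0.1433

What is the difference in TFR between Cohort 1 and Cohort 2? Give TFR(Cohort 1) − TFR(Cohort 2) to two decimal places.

Cohort 1:
  Sum of ASFRs = 0.0472 + 0.0643 + 0.0821 + 0.0960 + 0.1007 + 0.1527 + 0.1688 + 0.1868 + 0.2302 = 1.1288
  TFR = 1.1288
Cohort 2:
  Sum of ASFRs = 0.0487 + 0.0583 + 0.0749 + 0.0950 + 0.1250 + 0.1362 + 0.1645 + 0.1504 + 0.1433 = 0.9963
  TFR = 0.9963
Difference = 1.1288 − 0.9963 = 0.1325

0.13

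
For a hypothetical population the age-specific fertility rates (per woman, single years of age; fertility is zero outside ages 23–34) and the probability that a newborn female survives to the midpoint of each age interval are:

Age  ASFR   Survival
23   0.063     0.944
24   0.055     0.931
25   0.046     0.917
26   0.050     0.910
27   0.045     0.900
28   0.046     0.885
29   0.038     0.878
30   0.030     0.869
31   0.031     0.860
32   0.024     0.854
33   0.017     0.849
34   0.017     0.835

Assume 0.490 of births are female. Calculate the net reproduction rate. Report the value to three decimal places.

0.203

Proportion female at birth = 0.490.
Weighting each age-specific rate by interval width and survival:
  23: 1 × 0.063 × 0.944 = 0.05947
  24: 1 × 0.055 × 0.931 = 0.05121
  25: 1 × 0.046 × 0.917 = 0.04218
  26: 1 × 0.050 × 0.910 = 0.04550
  27: 1 × 0.045 × 0.900 = 0.04050
  28: 1 × 0.046 × 0.885 = 0.04071
  29: 1 × 0.038 × 0.878 = 0.03336
  30: 1 × 0.030 × 0.869 = 0.02607
  31: 1 × 0.031 × 0.860 = 0.02666
  32: 1 × 0.024 × 0.854 = 0.02050
  33: 1 × 0.017 × 0.849 = 0.01443
  34: 1 × 0.017 × 0.835 = 0.01420
Sum = 0.41479
NRR = 0.490 × 0.41479 = 0.20325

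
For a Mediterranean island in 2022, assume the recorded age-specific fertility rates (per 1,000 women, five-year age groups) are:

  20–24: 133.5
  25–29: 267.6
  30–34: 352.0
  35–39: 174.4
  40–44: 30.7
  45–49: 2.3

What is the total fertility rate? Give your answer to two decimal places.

4.80

Sum of ASFRs = 133.5 + 267.6 + 352.0 + 174.4 + 30.7 + 2.3 = 960.5
TFR = 5 × 960.5 / 1000 = 4.8025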